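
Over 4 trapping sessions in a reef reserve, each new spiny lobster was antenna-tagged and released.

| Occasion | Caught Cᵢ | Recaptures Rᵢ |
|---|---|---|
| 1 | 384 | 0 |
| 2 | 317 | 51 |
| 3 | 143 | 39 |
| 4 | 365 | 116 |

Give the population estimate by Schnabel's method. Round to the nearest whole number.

N ≈ 2378

Marked at large before each occasion: Mᵢ = Σⱼ<ᵢ (Cⱼ − Rⱼ) → M1=0, M2=384, M3=650, M4=754
Σ MᵢCᵢ = 0·384 + 384·317 + 650·143 + 754·365 = 0 + 121728 + 92950 + 275210 = 489888
Σ Rᵢ = 0 + 51 + 39 + 116 = 206
N̂ = 489888 / 206 ≈ 2378.1 → 2378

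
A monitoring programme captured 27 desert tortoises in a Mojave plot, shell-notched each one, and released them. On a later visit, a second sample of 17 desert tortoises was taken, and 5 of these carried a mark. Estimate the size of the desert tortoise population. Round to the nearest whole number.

N ≈ 92

N = (27 × 17) / 5 = 459 / 5 ≈ 91.8 → 92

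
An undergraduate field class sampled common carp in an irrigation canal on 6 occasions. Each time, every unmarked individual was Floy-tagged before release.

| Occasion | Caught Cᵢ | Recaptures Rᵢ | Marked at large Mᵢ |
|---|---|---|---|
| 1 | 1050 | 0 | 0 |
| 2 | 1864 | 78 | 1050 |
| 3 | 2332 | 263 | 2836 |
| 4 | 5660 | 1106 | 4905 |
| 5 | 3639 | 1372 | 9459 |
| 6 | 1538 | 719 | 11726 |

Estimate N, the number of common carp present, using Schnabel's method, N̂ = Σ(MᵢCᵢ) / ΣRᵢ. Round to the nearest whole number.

N ≈ 25,096

Σ MᵢCᵢ = 0·1050 + 1050·1864 + 2836·2332 + 4905·5660 + 9459·3639 + 11726·1538 = 0 + 1957200 + 6613552 + 27762300 + 34421301 + 18034588 = 88788941
Σ Rᵢ = 0 + 78 + 263 + 1106 + 1372 + 719 = 3538
N̂ = 88788941 / 3538 ≈ 25095.8 → 25096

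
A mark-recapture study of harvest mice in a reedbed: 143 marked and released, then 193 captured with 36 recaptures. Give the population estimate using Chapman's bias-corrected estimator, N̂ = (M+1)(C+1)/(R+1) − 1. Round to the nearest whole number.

N̂ = (143+1)(193+1)/(36+1) − 1 = 144·194/37 − 1
= 27936/37 − 1 ≈ 755.0 − 1 ≈ 754.0 → 754

N ≈ 754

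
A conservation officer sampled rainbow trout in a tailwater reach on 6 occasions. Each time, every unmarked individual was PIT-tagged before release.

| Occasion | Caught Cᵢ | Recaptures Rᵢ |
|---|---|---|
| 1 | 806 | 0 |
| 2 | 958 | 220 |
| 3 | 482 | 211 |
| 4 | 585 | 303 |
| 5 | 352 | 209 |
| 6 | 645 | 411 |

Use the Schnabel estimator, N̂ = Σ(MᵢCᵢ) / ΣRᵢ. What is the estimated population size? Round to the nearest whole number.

N ≈ 3516

Marked at large before each occasion: Mᵢ = Σⱼ<ᵢ (Cⱼ − Rⱼ) → M1=0, M2=806, M3=1544, M4=1815, M5=2097, M6=2240
Σ MᵢCᵢ = 0·806 + 806·958 + 1544·482 + 1815·585 + 2097·352 + 2240·645 = 0 + 772148 + 744208 + 1061775 + 738144 + 1444800 = 4761075
Σ Rᵢ = 0 + 220 + 211 + 303 + 209 + 411 = 1354
N̂ = 4761075 / 1354 ≈ 3516.3 → 3516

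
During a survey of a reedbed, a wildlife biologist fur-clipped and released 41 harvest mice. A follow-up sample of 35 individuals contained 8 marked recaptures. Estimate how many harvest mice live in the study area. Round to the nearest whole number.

N = (41 × 35) / 8 = 1435 / 8 ≈ 179.4 → 179

N ≈ 179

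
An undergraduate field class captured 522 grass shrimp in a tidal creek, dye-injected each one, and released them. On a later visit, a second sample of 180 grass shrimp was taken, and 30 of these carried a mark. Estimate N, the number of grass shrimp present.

N = (522 × 180) / 30 = 93960 / 30 = 3132

N = 3132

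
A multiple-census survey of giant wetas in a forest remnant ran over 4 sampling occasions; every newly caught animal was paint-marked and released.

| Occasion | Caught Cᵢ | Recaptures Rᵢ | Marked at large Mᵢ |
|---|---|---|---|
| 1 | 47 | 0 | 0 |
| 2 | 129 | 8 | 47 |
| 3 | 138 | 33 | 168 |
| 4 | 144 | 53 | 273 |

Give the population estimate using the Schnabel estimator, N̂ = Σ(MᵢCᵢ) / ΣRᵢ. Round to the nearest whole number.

N ≈ 729

Σ MᵢCᵢ = 0·47 + 47·129 + 168·138 + 273·144 = 0 + 6063 + 23184 + 39312 = 68559
Σ Rᵢ = 0 + 8 + 33 + 53 = 94
N̂ = 68559 / 94 ≈ 729.4 → 729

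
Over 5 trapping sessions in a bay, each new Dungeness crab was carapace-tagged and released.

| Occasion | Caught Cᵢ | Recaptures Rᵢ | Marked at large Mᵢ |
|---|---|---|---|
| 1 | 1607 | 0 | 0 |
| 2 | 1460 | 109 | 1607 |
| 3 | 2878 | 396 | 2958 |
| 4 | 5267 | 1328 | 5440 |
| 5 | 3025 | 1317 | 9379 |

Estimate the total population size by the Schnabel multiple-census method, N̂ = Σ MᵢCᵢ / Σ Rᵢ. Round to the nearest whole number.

N ≈ 21,550

Σ MᵢCᵢ = 0·1607 + 1607·1460 + 2958·2878 + 5440·5267 + 9379·3025 = 0 + 2346220 + 8513124 + 28652480 + 28371475 = 67883299
Σ Rᵢ = 0 + 109 + 396 + 1328 + 1317 = 3150
N̂ = 67883299 / 3150 ≈ 21550.3 → 21550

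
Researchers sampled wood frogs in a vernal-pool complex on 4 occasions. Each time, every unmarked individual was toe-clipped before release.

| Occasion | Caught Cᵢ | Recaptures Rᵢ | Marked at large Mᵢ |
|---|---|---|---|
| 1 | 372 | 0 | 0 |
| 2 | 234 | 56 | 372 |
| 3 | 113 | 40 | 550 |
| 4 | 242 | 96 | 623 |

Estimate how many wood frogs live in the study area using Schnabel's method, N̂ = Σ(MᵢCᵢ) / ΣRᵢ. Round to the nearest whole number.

Σ MᵢCᵢ = 0·372 + 372·234 + 550·113 + 623·242 = 0 + 87048 + 62150 + 150766 = 299964
Σ Rᵢ = 0 + 56 + 40 + 96 = 192
N̂ = 299964 / 192 ≈ 1562.3 → 1562

N ≈ 1562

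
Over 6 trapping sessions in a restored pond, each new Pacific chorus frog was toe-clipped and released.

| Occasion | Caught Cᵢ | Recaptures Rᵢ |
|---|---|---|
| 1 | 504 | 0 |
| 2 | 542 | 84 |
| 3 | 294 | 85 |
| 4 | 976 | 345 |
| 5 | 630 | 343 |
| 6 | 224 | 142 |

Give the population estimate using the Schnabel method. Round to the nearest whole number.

Marked at large before each occasion: Mᵢ = Σⱼ<ᵢ (Cⱼ − Rⱼ) → M1=0, M2=504, M3=962, M4=1171, M5=1802, M6=2089
Σ MᵢCᵢ = 0·504 + 504·542 + 962·294 + 1171·976 + 1802·630 + 2089·224 = 0 + 273168 + 282828 + 1142896 + 1135260 + 467936 = 3302088
Σ Rᵢ = 0 + 84 + 85 + 345 + 343 + 142 = 999
N̂ = 3302088 / 999 ≈ 3305.4 → 3305

N ≈ 3305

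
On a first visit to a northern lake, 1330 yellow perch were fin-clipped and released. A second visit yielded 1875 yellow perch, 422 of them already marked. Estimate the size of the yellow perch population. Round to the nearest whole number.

Lincoln-Petersen assumes M/N = R/C, so N = M·C / R.
N = (1330 × 1875) / 422 = 2493750 / 422 ≈ 5909.4 → 5909

N ≈ 5909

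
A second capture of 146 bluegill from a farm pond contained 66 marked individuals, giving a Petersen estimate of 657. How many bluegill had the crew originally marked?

From N = M·C/R: M = N·R / C = 657·66 / 146 = 43362 / 146 = 297.

M = 297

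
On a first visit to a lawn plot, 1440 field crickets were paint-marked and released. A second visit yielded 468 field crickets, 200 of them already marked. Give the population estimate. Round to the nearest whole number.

N ≈ 3370

The marked fraction in the recapture sample should equal the marked fraction in the population: 200/468 = 1440/N.
N = (1440 × 468) / 200 = 673920 / 200 ≈ 3369.6 → 3370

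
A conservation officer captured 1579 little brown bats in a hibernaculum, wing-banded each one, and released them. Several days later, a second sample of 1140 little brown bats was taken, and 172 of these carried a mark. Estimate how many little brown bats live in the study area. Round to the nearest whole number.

N ≈ 10,465

If marked individuals mix randomly, R/C ≈ M/N, giving N ≈ M·C/R.
N = (1579 × 1140) / 172 = 1800060 / 172 ≈ 10465.47 → 10465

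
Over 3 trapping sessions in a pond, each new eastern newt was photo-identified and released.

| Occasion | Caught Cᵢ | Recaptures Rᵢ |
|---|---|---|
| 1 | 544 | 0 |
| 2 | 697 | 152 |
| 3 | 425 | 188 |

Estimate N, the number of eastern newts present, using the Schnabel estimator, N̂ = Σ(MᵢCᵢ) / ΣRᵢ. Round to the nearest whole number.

N ≈ 2476

Marked at large before each occasion: Mᵢ = Σⱼ<ᵢ (Cⱼ − Rⱼ) → M1=0, M2=544, M3=1089
Σ MᵢCᵢ = 0·544 + 544·697 + 1089·425 = 0 + 379168 + 462825 = 841993
Σ Rᵢ = 0 + 152 + 188 = 340
N̂ = 841993 / 340 ≈ 2476.4 → 2476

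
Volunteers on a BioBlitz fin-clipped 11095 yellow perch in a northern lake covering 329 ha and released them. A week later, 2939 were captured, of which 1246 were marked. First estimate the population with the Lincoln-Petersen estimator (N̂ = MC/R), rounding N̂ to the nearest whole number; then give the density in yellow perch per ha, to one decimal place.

N̂ = 11095·2939/1246 = 32608205/1246 ≈ 26170.3 → 26170
Density = N̂ / area = 26170 / 329 ≈ 79.54 → 79.5 per ha

density ≈ 79.5 yellow perch per ha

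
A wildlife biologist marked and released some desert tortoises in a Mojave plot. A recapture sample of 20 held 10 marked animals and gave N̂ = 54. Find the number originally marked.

From N = M·C/R: M = N·R / C = 54·10 / 20 = 540 / 20 = 27.

M = 27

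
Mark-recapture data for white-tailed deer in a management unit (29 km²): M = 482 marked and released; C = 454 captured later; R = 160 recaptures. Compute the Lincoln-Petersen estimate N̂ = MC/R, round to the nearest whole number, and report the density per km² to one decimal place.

N̂ = 482·454/160 = 218828/160 ≈ 1367.7 → 1368
Density = N̂ / area = 1368 / 29 ≈ 47.17 → 47.2 per km²

density ≈ 47.2 white-tailed deer per km²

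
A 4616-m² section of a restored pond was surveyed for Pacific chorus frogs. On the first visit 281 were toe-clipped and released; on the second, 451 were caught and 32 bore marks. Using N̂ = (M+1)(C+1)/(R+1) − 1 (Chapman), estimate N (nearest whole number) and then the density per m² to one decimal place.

N̂ = 282·452/33 − 1 = 127464/33 − 1 ≈ 3861.5 → 3862
Density = N̂ / area = 3862 / 4616 ≈ 0.84 → 0.8 per m²

density ≈ 0.8 Pacific chorus frogs per m²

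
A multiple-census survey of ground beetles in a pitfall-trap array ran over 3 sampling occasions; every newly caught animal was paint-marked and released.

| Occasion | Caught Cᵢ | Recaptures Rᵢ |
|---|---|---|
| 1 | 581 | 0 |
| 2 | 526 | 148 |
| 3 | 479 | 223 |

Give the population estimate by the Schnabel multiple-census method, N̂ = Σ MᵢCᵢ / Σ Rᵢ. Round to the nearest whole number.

Marked at large before each occasion: Mᵢ = Σⱼ<ᵢ (Cⱼ − Rⱼ) → M1=0, M2=581, M3=959
Σ MᵢCᵢ = 0·581 + 581·526 + 959·479 = 0 + 305606 + 459361 = 764967
Σ Rᵢ = 0 + 148 + 223 = 371
N̂ = 764967 / 371 ≈ 2061.9 → 2062

N ≈ 2062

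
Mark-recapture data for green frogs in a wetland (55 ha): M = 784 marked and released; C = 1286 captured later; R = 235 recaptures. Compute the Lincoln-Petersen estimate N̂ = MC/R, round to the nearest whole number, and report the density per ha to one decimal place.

N̂ = 784·1286/235 = 1008224/235 ≈ 4290.3 → 4290
Density = N̂ / area = 4290 / 55 = 78.0 per ha

density ≈ 78.0 green frogs per ha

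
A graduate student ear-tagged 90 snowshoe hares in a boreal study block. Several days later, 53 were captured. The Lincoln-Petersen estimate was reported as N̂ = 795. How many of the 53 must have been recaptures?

R = 6

From N = M·C/R: R = M·C / N = 90·53 / 795 = 4770 / 795 = 6.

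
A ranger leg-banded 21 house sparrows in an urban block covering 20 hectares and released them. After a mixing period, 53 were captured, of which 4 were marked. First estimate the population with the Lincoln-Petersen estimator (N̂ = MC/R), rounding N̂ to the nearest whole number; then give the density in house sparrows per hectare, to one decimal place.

density ≈ 13.9 house sparrows per hectare

N̂ = 21·53/4 = 1113/4 ≈ 278.2 → 278
Density = N̂ / area = 278 / 20 ≈ 13.90 → 13.9 per hectare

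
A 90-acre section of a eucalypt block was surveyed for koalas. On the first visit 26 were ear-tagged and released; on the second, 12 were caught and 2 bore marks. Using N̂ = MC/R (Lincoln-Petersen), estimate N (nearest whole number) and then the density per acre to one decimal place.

density ≈ 1.7 koalas per acre

N̂ = 26·12/2 = 312/2 = 156
Density = N̂ / area = 156 / 90 ≈ 1.73 → 1.7 per acre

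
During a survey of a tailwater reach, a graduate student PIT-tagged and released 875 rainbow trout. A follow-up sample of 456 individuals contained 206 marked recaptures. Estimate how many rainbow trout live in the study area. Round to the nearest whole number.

N = (875 × 456) / 206 = 399000 / 206 ≈ 1936.9 → 1937

N ≈ 1937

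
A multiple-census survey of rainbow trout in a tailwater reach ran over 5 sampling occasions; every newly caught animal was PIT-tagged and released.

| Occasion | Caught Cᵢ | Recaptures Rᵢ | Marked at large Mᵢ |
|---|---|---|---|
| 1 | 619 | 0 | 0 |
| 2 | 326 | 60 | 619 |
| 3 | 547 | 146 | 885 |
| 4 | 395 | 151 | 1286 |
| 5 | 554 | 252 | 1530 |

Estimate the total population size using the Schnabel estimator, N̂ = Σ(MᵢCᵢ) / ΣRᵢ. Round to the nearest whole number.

Σ MᵢCᵢ = 0·619 + 619·326 + 885·547 + 1286·395 + 1530·554 = 0 + 201794 + 484095 + 507970 + 847620 = 2041479
Σ Rᵢ = 0 + 60 + 146 + 151 + 252 = 609
N̂ = 2041479 / 609 ≈ 3352.2 → 3352

N ≈ 3352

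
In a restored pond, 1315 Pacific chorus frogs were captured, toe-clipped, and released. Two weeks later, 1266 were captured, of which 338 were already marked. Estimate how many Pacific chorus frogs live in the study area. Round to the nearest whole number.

N ≈ 4925

The marked fraction in the recapture sample should equal the marked fraction in the population: 338/1266 = 1315/N.
N = (1315 × 1266) / 338 = 1664790 / 338 ≈ 4925.4 → 4925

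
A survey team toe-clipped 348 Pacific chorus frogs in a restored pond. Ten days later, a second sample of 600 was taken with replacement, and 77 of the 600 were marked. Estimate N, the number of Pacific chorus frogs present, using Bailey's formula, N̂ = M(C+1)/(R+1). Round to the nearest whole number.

N ≈ 2681

N̂ = 348·(600+1)/(77+1) = 348·601/78 = 209148/78 ≈ 2681.4 → 2681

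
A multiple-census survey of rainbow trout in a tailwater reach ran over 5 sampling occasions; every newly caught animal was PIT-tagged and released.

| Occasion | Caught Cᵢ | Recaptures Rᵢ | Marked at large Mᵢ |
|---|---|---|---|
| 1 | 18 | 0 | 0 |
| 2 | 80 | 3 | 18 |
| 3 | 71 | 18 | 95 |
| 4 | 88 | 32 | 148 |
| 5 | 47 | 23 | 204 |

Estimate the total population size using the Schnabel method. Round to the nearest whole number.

N ≈ 405

Σ MᵢCᵢ = 0·18 + 18·80 + 95·71 + 148·88 + 204·47 = 0 + 1440 + 6745 + 13024 + 9588 = 30797
Σ Rᵢ = 0 + 3 + 18 + 32 + 23 = 76
N̂ = 30797 / 76 ≈ 405.2 → 405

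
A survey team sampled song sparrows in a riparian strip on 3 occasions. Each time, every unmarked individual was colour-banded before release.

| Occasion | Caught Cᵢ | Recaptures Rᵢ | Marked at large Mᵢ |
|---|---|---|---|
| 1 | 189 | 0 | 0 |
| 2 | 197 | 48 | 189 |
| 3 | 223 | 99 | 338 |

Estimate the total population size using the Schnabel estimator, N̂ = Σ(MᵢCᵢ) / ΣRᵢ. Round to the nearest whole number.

N ≈ 766

Σ MᵢCᵢ = 0·189 + 189·197 + 338·223 = 0 + 37233 + 75374 = 112607
Σ Rᵢ = 0 + 48 + 99 = 147
N̂ = 112607 / 147 ≈ 766.0 → 766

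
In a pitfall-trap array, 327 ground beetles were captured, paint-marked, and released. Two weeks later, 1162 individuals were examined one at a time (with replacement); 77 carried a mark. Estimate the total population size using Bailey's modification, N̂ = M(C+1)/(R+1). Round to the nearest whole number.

N ≈ 4876

N̂ = 327·(1162+1)/(77+1) = 327·1163/78 = 380301/78 ≈ 4875.7 → 4876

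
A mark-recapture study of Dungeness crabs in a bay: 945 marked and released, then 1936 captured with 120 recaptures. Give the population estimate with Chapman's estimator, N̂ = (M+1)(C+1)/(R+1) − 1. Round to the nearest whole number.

N̂ = (945+1)(1936+1)/(120+1) − 1 = 946·1937/121 − 1
= 1832402/121 − 1 ≈ 15143.8 − 1 ≈ 15142.8 → 15143

N ≈ 15,143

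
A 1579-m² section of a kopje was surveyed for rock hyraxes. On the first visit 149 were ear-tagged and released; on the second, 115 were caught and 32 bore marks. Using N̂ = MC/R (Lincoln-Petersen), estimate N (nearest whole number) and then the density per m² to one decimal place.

density ≈ 0.3 rock hyraxes per m²

N̂ = 149·115/32 = 17135/32 ≈ 535.47 → 535
Density = N̂ / area = 535 / 1579 ≈ 0.34 → 0.3 per m²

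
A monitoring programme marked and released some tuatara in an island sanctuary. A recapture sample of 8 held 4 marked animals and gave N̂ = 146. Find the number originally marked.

From N = M·C/R: M = N·R / C = 146·4 / 8 = 584 / 8 = 73.

M = 73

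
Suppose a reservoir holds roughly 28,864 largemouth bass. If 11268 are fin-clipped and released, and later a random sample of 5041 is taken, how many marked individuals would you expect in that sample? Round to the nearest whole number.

expected recaptures ≈ 1968

Expected recaptures E[R] = M·C / N.
E[R] = 11268 × 5041 / 28864 = 56801988 / 28864 ≈ 1967.9 → 1968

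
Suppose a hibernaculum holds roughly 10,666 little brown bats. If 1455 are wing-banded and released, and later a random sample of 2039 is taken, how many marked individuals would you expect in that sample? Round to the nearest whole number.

expected recaptures ≈ 278

The marked fraction of the population is 1455/10666, so in a sample of 2039 expect C·(M/N) marked.
E[R] = 1455 × 2039 / 10666 = 2966745 / 10666 ≈ 278.1 → 278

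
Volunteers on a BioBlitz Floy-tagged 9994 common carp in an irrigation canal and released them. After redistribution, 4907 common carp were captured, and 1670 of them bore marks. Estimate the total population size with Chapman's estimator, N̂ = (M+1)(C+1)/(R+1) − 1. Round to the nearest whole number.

N ≈ 29,356

N̂ = (9994+1)(4907+1)/(1670+1) − 1 = 9995·4908/1671 − 1
= 49055460/1671 − 1 ≈ 29356.9 − 1 ≈ 29355.9 → 29356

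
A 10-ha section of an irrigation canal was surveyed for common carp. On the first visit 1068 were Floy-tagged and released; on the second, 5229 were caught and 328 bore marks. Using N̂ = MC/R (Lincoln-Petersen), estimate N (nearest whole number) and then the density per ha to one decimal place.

density ≈ 1702.6 common carp per ha

N̂ = 1068·5229/328 = 5584572/328 ≈ 17026.1 → 17026
Density = N̂ / area = 17026 / 10 ≈ 1702.60 → 1702.6 per ha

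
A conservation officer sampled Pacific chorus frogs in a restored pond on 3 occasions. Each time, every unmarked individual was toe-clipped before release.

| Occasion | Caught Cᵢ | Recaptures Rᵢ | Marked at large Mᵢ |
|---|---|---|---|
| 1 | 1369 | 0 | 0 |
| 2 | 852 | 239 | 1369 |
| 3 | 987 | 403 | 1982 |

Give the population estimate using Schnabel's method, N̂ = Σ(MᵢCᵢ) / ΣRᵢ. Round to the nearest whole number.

Σ MᵢCᵢ = 0·1369 + 1369·852 + 1982·987 = 0 + 1166388 + 1956234 = 3122622
Σ Rᵢ = 0 + 239 + 403 = 642
N̂ = 3122622 / 642 ≈ 4863.9 → 4864

N ≈ 4864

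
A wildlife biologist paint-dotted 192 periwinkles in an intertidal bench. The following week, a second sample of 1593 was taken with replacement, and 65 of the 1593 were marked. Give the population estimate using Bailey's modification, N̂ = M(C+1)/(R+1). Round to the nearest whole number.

N̂ = 192·(1593+1)/(65+1) = 192·1594/66 = 306048/66 ≈ 4637.1 → 4637

N ≈ 4637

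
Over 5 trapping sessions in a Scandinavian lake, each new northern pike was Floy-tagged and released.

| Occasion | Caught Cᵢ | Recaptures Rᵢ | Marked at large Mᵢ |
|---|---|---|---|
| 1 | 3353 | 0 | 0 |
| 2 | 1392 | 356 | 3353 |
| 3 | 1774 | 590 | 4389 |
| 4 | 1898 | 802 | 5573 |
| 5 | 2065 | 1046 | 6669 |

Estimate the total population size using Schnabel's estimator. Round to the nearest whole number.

Σ MᵢCᵢ = 0·3353 + 3353·1392 + 4389·1774 + 5573·1898 + 6669·2065 = 0 + 4667376 + 7786086 + 10577554 + 13771485 = 36802501
Σ Rᵢ = 0 + 356 + 590 + 802 + 1046 = 2794
N̂ = 36802501 / 2794 ≈ 13172.0 → 13172

N ≈ 13,172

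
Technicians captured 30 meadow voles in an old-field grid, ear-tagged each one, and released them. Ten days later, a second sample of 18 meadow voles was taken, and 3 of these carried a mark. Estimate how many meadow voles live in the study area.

N = 180

Lincoln-Petersen assumes M/N = R/C, so N = M·C / R.
N = (30 × 18) / 3 = 540 / 3 = 180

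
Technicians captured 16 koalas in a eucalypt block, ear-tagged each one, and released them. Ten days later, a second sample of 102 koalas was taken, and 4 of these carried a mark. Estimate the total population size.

N = (16 × 102) / 4 = 1632 / 4 = 408

N = 408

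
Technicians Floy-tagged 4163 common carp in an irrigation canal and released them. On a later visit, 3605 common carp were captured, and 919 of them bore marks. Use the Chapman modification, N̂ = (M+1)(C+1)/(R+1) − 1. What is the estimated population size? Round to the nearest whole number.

N ≈ 16,320

N̂ = (4163+1)(3605+1)/(919+1) − 1 = 4164·3606/920 − 1
= 15015384/920 − 1 ≈ 16321.1 − 1 ≈ 16320.1 → 16320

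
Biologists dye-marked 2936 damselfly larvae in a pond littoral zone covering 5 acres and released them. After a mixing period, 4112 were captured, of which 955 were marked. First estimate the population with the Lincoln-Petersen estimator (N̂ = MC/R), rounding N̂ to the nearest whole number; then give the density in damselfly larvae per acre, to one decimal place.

N̂ = 2936·4112/955 = 12072832/955 ≈ 12641.7 → 12642
Density = N̂ / area = 12642 / 5 ≈ 2528.40 → 2528.4 per acre

density ≈ 2528.4 damselfly larvae per acre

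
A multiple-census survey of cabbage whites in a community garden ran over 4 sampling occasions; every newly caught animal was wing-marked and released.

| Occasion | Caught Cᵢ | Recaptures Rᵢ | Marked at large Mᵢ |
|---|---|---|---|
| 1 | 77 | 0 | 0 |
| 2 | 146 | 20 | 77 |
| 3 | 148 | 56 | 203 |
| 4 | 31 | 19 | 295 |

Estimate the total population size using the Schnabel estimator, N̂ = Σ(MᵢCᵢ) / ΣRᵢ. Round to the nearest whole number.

N ≈ 531

Σ MᵢCᵢ = 0·77 + 77·146 + 203·148 + 295·31 = 0 + 11242 + 30044 + 9145 = 50431
Σ Rᵢ = 0 + 20 + 56 + 19 = 95
N̂ = 50431 / 95 ≈ 530.9 → 531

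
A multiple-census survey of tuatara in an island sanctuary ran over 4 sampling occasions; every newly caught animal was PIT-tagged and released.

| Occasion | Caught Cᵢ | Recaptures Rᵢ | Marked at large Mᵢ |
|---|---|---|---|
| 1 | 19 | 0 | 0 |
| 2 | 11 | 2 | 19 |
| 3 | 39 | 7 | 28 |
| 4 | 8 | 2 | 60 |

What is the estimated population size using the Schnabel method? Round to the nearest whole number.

N ≈ 162

Σ MᵢCᵢ = 0·19 + 19·11 + 28·39 + 60·8 = 0 + 209 + 1092 + 480 = 1781
Σ Rᵢ = 0 + 2 + 7 + 2 = 11
N̂ = 1781 / 11 ≈ 161.9 → 162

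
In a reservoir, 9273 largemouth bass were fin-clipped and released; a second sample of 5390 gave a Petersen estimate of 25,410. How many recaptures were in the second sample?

From N = M·C/R: R = M·C / N = 9273·5390 / 25410 = 49981470 / 25410 = 1967.

R = 1967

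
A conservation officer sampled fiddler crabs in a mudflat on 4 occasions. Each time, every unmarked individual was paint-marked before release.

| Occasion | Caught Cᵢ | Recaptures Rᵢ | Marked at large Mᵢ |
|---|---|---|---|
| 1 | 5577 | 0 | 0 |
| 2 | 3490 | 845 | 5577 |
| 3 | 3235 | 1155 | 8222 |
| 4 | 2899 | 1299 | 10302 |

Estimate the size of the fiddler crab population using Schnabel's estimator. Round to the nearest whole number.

Σ MᵢCᵢ = 0·5577 + 5577·3490 + 8222·3235 + 10302·2899 = 0 + 19463730 + 26598170 + 29865498 = 75927398
Σ Rᵢ = 0 + 845 + 1155 + 1299 = 3299
N̂ = 75927398 / 3299 ≈ 23015.3 → 23015

N ≈ 23,015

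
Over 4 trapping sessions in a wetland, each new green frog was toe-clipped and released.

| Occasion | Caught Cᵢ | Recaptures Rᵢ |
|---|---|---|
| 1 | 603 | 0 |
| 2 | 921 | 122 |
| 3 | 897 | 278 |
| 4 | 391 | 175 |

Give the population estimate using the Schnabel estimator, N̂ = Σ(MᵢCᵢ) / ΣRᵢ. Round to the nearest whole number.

Marked at large before each occasion: Mᵢ = Σⱼ<ᵢ (Cⱼ − Rⱼ) → M1=0, M2=603, M3=1402, M4=2021
Σ MᵢCᵢ = 0·603 + 603·921 + 1402·897 + 2021·391 = 0 + 555363 + 1257594 + 790211 = 2603168
Σ Rᵢ = 0 + 122 + 278 + 175 = 575
N̂ = 2603168 / 575 ≈ 4527.2 → 4527

N ≈ 4527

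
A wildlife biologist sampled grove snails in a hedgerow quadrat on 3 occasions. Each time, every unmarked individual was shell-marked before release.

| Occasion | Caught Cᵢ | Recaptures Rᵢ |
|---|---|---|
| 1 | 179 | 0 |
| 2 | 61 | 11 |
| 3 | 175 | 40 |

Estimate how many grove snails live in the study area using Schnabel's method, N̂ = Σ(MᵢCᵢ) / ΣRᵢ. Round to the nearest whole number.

Marked at large before each occasion: Mᵢ = Σⱼ<ᵢ (Cⱼ − Rⱼ) → M1=0, M2=179, M3=229
Σ MᵢCᵢ = 0·179 + 179·61 + 229·175 = 0 + 10919 + 40075 = 50994
Σ Rᵢ = 0 + 11 + 40 = 51
N̂ = 50994 / 51 ≈ 999.9 → 1000

N ≈ 1000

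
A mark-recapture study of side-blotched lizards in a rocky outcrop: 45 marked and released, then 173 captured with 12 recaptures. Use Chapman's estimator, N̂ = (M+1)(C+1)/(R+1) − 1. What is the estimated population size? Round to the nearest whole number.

N̂ = (45+1)(173+1)/(12+1) − 1 = 46·174/13 − 1
= 8004/13 − 1 ≈ 615.7 − 1 ≈ 614.7 → 615

N ≈ 615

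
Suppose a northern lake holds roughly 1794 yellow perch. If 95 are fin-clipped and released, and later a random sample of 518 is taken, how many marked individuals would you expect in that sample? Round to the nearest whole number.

expected recaptures ≈ 27

Expected recaptures E[R] = M·C / N.
E[R] = 95 × 518 / 1794 = 49210 / 1794 ≈ 27.4 → 27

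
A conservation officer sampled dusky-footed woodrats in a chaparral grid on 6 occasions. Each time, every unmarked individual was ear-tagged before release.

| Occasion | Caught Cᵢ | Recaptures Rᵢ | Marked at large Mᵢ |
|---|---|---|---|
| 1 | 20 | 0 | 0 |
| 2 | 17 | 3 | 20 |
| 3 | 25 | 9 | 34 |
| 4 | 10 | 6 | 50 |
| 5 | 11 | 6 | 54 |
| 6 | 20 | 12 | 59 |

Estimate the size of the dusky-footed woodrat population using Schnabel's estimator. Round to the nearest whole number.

Σ MᵢCᵢ = 0·20 + 20·17 + 34·25 + 50·10 + 54·11 + 59·20 = 0 + 340 + 850 + 500 + 594 + 1180 = 3464
Σ Rᵢ = 0 + 3 + 9 + 6 + 6 + 12 = 36
N̂ = 3464 / 36 ≈ 96.2 → 96

N ≈ 96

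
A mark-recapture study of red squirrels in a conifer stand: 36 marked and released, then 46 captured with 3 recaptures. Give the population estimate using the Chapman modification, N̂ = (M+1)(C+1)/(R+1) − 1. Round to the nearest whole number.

N ≈ 434

N̂ = (36+1)(46+1)/(3+1) − 1 = 37·47/4 − 1
= 1739/4 − 1 ≈ 434.8 − 1 ≈ 433.8 → 434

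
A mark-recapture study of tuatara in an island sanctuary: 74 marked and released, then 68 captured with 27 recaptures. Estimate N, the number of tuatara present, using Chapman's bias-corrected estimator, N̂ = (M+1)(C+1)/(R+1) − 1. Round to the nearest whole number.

N̂ = (74+1)(68+1)/(27+1) − 1 = 75·69/28 − 1
= 5175/28 − 1 ≈ 184.8 − 1 ≈ 183.8 → 184

N ≈ 184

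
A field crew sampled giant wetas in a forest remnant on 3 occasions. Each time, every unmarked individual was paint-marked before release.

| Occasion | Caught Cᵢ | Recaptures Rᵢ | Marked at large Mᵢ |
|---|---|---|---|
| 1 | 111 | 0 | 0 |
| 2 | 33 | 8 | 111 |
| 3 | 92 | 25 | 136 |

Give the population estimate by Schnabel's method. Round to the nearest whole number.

N ≈ 490

Σ MᵢCᵢ = 0·111 + 111·33 + 136·92 = 0 + 3663 + 12512 = 16175
Σ Rᵢ = 0 + 8 + 25 = 33
N̂ = 16175 / 33 ≈ 490.2 → 490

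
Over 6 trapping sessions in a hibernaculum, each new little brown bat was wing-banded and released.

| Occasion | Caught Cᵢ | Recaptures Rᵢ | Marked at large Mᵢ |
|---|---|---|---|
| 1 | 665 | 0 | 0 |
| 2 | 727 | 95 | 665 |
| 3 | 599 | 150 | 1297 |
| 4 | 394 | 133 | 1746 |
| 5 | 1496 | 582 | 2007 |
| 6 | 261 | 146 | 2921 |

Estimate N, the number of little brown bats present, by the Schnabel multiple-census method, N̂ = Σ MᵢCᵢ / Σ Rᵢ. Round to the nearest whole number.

Σ MᵢCᵢ = 0·665 + 665·727 + 1297·599 + 1746·394 + 2007·1496 + 2921·261 = 0 + 483455 + 776903 + 687924 + 3002472 + 762381 = 5713135
Σ Rᵢ = 0 + 95 + 150 + 133 + 582 + 146 = 1106
N̂ = 5713135 / 1106 ≈ 5165.6 → 5166

N ≈ 5166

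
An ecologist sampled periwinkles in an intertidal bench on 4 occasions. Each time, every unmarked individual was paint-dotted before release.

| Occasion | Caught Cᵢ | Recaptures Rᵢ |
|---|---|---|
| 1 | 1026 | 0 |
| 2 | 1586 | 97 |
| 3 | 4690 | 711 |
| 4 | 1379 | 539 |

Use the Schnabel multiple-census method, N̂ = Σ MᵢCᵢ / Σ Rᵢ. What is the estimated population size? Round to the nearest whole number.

Marked at large before each occasion: Mᵢ = Σⱼ<ᵢ (Cⱼ − Rⱼ) → M1=0, M2=1026, M3=2515, M4=6494
Σ MᵢCᵢ = 0·1026 + 1026·1586 + 2515·4690 + 6494·1379 = 0 + 1627236 + 11795350 + 8955226 = 22377812
Σ Rᵢ = 0 + 97 + 711 + 539 = 1347
N̂ = 22377812 / 1347 ≈ 16613.1 → 16613

N ≈ 16,613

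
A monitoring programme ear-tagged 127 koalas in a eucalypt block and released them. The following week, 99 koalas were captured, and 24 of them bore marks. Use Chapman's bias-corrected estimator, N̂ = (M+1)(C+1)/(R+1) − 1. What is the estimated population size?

N̂ = (127+1)(99+1)/(24+1) − 1 = 128·100/25 − 1
= 12800/25 − 1 = 512 − 1 = 511

N = 511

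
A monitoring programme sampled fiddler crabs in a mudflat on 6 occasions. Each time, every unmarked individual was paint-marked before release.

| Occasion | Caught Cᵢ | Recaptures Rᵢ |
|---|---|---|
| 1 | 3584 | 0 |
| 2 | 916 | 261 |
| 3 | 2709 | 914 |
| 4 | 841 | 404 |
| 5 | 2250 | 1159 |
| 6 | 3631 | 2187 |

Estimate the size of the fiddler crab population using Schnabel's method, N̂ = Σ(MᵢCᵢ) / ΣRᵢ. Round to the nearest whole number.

N ≈ 12,560

Marked at large before each occasion: Mᵢ = Σⱼ<ᵢ (Cⱼ − Rⱼ) → M1=0, M2=3584, M3=4239, M4=6034, M5=6471, M6=7562
Σ MᵢCᵢ = 0·3584 + 3584·916 + 4239·2709 + 6034·841 + 6471·2250 + 7562·3631 = 0 + 3282944 + 11483451 + 5074594 + 14559750 + 27457622 = 61858361
Σ Rᵢ = 0 + 261 + 914 + 404 + 1159 + 2187 = 4925
N̂ = 61858361 / 4925 ≈ 12560.1 → 12560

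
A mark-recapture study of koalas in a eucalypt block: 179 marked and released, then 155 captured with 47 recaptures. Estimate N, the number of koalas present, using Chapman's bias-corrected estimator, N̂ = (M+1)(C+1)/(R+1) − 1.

N̂ = (179+1)(155+1)/(47+1) − 1 = 180·156/48 − 1
= 28080/48 − 1 = 585 − 1 = 584

N = 584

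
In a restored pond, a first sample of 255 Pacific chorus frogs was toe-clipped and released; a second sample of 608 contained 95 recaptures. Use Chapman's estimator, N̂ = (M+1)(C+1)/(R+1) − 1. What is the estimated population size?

N = 1623

N̂ = (255+1)(608+1)/(95+1) − 1 = 256·609/96 − 1
= 155904/96 − 1 = 1624 − 1 = 1623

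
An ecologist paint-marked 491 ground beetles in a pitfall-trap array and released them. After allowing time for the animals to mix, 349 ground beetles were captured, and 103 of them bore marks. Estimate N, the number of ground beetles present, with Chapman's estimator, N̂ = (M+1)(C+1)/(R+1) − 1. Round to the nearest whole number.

N ≈ 1655

N̂ = (491+1)(349+1)/(103+1) − 1 = 492·350/104 − 1
= 172200/104 − 1 ≈ 1655.8 − 1 ≈ 1654.8 → 1655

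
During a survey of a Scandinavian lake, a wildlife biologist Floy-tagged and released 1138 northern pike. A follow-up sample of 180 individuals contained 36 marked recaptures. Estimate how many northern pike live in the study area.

The marked fraction in the recapture sample should equal the marked fraction in the population: 36/180 = 1138/N.
N = (1138 × 180) / 36 = 204840 / 36 = 5690

N = 5690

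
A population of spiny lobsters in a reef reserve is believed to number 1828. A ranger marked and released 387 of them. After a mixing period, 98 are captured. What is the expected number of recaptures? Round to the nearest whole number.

Expected recaptures E[R] = M·C / N.
E[R] = 387 × 98 / 1828 = 37926 / 1828 ≈ 20.7 → 21

expected recaptures ≈ 21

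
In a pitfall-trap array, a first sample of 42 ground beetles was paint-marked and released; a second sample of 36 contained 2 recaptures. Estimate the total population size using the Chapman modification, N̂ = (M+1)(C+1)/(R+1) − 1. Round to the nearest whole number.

N ≈ 529

N̂ = (42+1)(36+1)/(2+1) − 1 = 43·37/3 − 1
= 1591/3 − 1 ≈ 530.3 − 1 ≈ 529.3 → 529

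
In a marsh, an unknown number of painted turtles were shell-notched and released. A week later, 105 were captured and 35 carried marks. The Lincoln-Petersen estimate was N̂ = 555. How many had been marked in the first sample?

From N = M·C/R: M = N·R / C = 555·35 / 105 = 19425 / 105 = 185.

M = 185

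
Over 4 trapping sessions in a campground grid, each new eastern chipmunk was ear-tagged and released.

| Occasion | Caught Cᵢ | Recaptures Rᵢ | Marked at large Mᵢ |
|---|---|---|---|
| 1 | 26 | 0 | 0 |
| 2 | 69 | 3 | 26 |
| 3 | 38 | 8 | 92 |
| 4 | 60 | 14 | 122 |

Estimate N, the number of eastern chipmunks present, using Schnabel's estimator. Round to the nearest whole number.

Σ MᵢCᵢ = 0·26 + 26·69 + 92·38 + 122·60 = 0 + 1794 + 3496 + 7320 = 12610
Σ Rᵢ = 0 + 3 + 8 + 14 = 25
N̂ = 12610 / 25 ≈ 504.4 → 504

N ≈ 504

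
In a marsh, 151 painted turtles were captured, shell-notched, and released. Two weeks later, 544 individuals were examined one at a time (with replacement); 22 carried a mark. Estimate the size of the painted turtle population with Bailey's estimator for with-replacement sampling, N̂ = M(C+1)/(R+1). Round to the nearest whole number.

N̂ = 151·(544+1)/(22+1) = 151·545/23 = 82295/23 ≈ 3578.0 → 3578

N ≈ 3578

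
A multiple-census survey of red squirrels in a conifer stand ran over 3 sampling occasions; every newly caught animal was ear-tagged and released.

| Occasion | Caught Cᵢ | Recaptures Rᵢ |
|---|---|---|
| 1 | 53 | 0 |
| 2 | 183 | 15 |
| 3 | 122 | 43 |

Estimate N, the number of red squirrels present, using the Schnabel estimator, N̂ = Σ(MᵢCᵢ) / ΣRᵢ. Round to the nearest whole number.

Marked at large before each occasion: Mᵢ = Σⱼ<ᵢ (Cⱼ − Rⱼ) → M1=0, M2=53, M3=221
Σ MᵢCᵢ = 0·53 + 53·183 + 221·122 = 0 + 9699 + 26962 = 36661
Σ Rᵢ = 0 + 15 + 43 = 58
N̂ = 36661 / 58 ≈ 632.1 → 632

N ≈ 632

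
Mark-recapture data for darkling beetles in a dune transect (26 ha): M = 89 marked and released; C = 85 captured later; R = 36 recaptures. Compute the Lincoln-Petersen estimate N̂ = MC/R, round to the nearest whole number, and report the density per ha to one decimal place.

N̂ = 89·85/36 = 7565/36 ≈ 210.1 → 210
Density = N̂ / area = 210 / 26 ≈ 8.08 → 8.1 per ha

density ≈ 8.1 darkling beetles per ha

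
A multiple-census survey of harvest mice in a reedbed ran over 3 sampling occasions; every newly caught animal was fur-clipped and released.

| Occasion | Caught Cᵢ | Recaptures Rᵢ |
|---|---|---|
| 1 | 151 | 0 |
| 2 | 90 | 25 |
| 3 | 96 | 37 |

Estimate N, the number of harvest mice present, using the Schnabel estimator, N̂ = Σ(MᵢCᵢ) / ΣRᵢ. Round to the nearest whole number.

N ≈ 554

Marked at large before each occasion: Mᵢ = Σⱼ<ᵢ (Cⱼ − Rⱼ) → M1=0, M2=151, M3=216
Σ MᵢCᵢ = 0·151 + 151·90 + 216·96 = 0 + 13590 + 20736 = 34326
Σ Rᵢ = 0 + 25 + 37 = 62
N̂ = 34326 / 62 ≈ 553.6 → 554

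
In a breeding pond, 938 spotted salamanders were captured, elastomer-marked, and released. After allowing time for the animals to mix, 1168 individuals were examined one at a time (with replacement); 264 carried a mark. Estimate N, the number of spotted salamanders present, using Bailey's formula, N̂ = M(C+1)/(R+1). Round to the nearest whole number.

N̂ = 938·(1168+1)/(264+1) = 938·1169/265 = 1096522/265 ≈ 4137.8 → 4138

N ≈ 4138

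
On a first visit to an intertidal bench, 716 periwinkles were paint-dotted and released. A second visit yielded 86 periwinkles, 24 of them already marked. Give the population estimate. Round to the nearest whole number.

If marked individuals mix randomly, R/C ≈ M/N, giving N ≈ M·C/R.
N = (716 × 86) / 24 = 61576 / 24 ≈ 2565.7 → 2566

N ≈ 2566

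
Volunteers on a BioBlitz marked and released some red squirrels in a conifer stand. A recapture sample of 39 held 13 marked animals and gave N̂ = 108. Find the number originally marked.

M = 36

From N = M·C/R: M = N·R / C = 108·13 / 39 = 1404 / 39 = 36.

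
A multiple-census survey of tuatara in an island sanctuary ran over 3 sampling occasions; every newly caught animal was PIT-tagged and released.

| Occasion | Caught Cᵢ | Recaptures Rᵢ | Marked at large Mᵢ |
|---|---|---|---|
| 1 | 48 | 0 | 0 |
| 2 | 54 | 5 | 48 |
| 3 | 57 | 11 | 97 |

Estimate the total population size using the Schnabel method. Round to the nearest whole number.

Σ MᵢCᵢ = 0·48 + 48·54 + 97·57 = 0 + 2592 + 5529 = 8121
Σ Rᵢ = 0 + 5 + 11 = 16
N̂ = 8121 / 16 ≈ 507.6 → 508

N ≈ 508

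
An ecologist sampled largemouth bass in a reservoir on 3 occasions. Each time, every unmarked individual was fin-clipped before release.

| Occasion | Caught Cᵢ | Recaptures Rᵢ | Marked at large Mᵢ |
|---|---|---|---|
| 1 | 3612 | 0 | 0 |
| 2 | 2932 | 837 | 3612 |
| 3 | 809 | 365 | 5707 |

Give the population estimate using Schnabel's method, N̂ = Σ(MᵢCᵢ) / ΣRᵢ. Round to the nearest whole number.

Σ MᵢCᵢ = 0·3612 + 3612·2932 + 5707·809 = 0 + 10590384 + 4616963 = 15207347
Σ Rᵢ = 0 + 837 + 365 = 1202
N̂ = 15207347 / 1202 ≈ 12651.7 → 12652

N ≈ 12,652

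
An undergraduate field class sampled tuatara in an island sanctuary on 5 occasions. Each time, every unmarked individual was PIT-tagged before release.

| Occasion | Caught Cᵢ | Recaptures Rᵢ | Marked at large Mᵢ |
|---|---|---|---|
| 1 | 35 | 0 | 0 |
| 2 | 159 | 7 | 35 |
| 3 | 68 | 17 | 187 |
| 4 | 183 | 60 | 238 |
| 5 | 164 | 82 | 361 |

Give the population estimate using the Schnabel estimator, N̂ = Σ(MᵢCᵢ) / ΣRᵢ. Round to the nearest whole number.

N ≈ 729

Σ MᵢCᵢ = 0·35 + 35·159 + 187·68 + 238·183 + 361·164 = 0 + 5565 + 12716 + 43554 + 59204 = 121039
Σ Rᵢ = 0 + 7 + 17 + 60 + 82 = 166
N̂ = 121039 / 166 ≈ 729.2 → 729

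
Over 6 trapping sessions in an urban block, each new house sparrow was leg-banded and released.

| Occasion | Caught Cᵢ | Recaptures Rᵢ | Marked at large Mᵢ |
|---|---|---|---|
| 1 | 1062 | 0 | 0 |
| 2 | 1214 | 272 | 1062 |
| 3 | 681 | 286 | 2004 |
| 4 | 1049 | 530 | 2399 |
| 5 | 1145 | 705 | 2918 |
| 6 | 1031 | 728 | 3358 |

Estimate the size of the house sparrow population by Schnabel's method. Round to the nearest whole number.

Σ MᵢCᵢ = 0·1062 + 1062·1214 + 2004·681 + 2399·1049 + 2918·1145 + 3358·1031 = 0 + 1289268 + 1364724 + 2516551 + 3341110 + 3462098 = 11973751
Σ Rᵢ = 0 + 272 + 286 + 530 + 705 + 728 = 2521
N̂ = 11973751 / 2521 ≈ 4749.6 → 4750

N ≈ 4750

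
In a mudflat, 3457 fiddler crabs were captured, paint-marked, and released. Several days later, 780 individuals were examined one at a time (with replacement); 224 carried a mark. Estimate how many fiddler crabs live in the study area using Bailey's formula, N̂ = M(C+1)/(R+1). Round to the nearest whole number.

N̂ = 3457·(780+1)/(224+1) = 3457·781/225 = 2699917/225 ≈ 11999.6 → 12000

N ≈ 12,000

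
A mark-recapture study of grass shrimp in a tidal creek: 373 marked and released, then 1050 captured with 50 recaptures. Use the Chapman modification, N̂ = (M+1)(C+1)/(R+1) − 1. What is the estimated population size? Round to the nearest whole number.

N̂ = (373+1)(1050+1)/(50+1) − 1 = 374·1051/51 − 1
= 393074/51 − 1 ≈ 7707.3 − 1 ≈ 7706.3 → 7706

N ≈ 7706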